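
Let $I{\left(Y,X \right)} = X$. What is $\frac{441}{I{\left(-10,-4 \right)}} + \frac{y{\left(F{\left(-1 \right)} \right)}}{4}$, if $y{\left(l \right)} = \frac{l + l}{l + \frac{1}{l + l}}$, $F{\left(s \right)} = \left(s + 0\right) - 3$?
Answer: $- \frac{14489}{132} \approx -109.77$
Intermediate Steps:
$F{\left(s \right)} = -3 + s$ ($F{\left(s \right)} = s - 3 = -3 + s$)
$y{\left(l \right)} = \frac{2 l}{l + \frac{1}{2 l}}$
$\frac{441}{I{\left(-10,-4 \right)}} + \frac{y{\left(F{\left(-1 \right)} \right)}}{4} = \frac{441}{-4} + \frac{4 \left(-3 - 1\right)^{2} \frac{1}{1 + 2 \left(-3 - 1\right)^{2}}}{4} = 441 \left(- \frac{1}{4}\right) + \frac{4 \left(-4\right)^{2}}{1 + 2 \left(-4\right)^{2}} \cdot \frac{1}{4} = - \frac{441}{4} + 4 \cdot 16 \frac{1}{1 + 2 \cdot 16} \cdot \frac{1}{4} = - \frac{441}{4} + 4 \cdot 16 \frac{1}{1 + 32} \cdot \frac{1}{4} = - \frac{441}{4} + 4 \cdot 16 \cdot \frac{1}{33} \cdot \frac{1}{4} = - \frac{441}{4} + \frac{64}{33} \cdot \frac{1}{4} = - \frac{441}{4} + \frac{16}{33} = - \frac{14489}{132}$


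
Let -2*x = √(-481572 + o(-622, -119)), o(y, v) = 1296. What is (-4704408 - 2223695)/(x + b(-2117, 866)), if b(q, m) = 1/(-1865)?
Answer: 12920912095/417626997526 - 72292503171525*I*√13341/417626997526 ≈ 0.030939 - 19994.0*I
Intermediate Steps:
b(q, m) = -1/1865
x = -3*I*√13341 (x = -√(-481572 + 1296)/2 = -3*I*√13341 ≈ -346.51*I)
(-4704408 - 2223695)/(x + b(-2117, 866)) = (-4704408 - 2223695)/(-3*I*√13341 - 1/1865) = -6928103/(-1/1865 - 3*I*√13341)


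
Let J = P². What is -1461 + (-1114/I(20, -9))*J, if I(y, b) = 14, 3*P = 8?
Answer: -127691/63 ≈ -2026.8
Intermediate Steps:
P = 8/3 (P = (⅓)*8 = 8/3 ≈ 2.6667)
J = 64/9 (J = (8/3)² = 64/9 ≈ 7.1111)
-1461 + (-1114/I(20, -9))*J = -1461 - 1114/14*(64/9) = -1461 - 1114*1/14*(64/9) = -1461 - 557/7*64/9 = -1461 - 35648/63 = -127691/63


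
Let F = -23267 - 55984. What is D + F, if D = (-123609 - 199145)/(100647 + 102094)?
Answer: -16067749745/202741 ≈ -79253.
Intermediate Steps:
D = -322754/202741 ≈ -1.5920
F = -79251
D + F = -322754/202741 - 79251 = -16067749745/202741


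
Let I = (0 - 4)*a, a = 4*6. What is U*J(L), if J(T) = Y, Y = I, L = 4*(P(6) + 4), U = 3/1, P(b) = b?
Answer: -288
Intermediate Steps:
a = 24
I = -96 (I = (0 - 4)*24 = -4*24 = -96)
U = 3 (U = 3*1 = 3)
L = 40 (L = 4*(6 + 4) = 4*10 = 40)
Y = -96
J(T) = -96
U*J(L) = 3*(-96) = -288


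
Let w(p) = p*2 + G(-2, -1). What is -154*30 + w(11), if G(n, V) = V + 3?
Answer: -4596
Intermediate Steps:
G(n, V) = 3 + V
w(p) = 2 + 2*p (w(p) = p*2 + (3 - 1) = 2*p + 2 = 2 + 2*p)
-154*30 + w(11) = -154*30 + (2 + 2*11) = -4620 + (2 + 22) = -4620 + 24 = -4596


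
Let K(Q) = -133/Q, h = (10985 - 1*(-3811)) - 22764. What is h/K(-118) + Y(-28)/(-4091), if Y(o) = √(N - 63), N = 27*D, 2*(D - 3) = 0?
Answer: -940224/133 - 3*√2/4091 ≈ -7069.4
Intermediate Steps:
D = 3 (D = 3 + (½)*0 = 3 + 0 = 3)
N = 81 (N = 27*3 = 81)
h = -7968 (h = (10985 + 3811) - 22764 = 14796 - 22764 = -7968)
Y(o) = 3*√2 (Y(o) = √(81 - 63) = √18 = 3*√2)
h/K(-118) + Y(-28)/(-4091) = -7968/((-133/(-118))) + (3*√2)/(-4091) = -7968/((-133*(-1/118))) + (3*√2)*(-1/4091) = -7968/133/118 - 3*√2/4091 = -7968*118/133 - 3*√2/4091 = -940224/133 - 3*√2/4091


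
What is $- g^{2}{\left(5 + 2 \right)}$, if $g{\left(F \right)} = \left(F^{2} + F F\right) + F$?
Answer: $-11025$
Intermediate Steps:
$g{\left(F \right)} = F + 2 F^{2}$ ($g{\left(F \right)} = \left(F^{2} + F^{2}\right) + F = 2 F^{2} + F = F + 2 F^{2}$)
$- g^{2}{\left(5 + 2 \right)} = - \left(\left(5 + 2\right) \left(1 + 2 \left(5 + 2\right)\right)\right)^{2} = - \left(7 \left(1 + 2 \cdot 7\right)\right)^{2} = - \left(7 \left(1 + 14\right)\right)^{2} = - \left(7 \cdot 15\right)^{2} = - 105^{2} = \left(-1\right) 11025 = -11025$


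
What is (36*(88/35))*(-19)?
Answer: -60192/35 ≈ -1719.8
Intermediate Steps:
(36*(88/35))*(-19) = (3168/35)*(-19) = -60192/35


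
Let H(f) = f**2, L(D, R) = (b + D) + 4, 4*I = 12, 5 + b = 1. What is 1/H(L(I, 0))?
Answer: 1/9 ≈ 0.11111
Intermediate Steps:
b = -4 (b = -5 + 1 = -4)
I = 3 (I = (1/4)*12 = 3)
L(D, R) = D (L(D, R) = (-4 + D) + 4 = D)
1/H(L(I, 0)) = 1/(3**2) = 1/9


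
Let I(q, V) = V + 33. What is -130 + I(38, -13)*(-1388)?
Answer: -27890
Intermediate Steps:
I(q, V) = 33 + V
-130 + I(38, -13)*(-1388) = -130 + (33 - 13)*(-1388) = -130 + 20*(-1388) = -130 - 27760 = -27890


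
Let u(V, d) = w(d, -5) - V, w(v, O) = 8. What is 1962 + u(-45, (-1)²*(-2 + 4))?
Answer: 2015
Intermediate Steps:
u(V, d) = 8 - V
1962 + u(-45, (-1)²*(-2 + 4)) = 1962 + (8 - 1*(-45)) = 1962 + (8 + 45) = 1962 + 53 = 2015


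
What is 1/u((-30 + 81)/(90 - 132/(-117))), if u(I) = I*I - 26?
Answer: -12630916/324447695 ≈ -0.038931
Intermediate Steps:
u(I) = -26 + I² (u(I) = I² - 26 = -26 + I²)
1/u((-30 + 81)/(90 - 132/(-117))) = 1/(-26 + ((-30 + 81)/(90 - 132/(-117)))²) = 1/(-26 + (51/(90 - 132*(-1/117)))²) = 1/(-26 + (51/(90 + 44/39))²) = 1/(-26 + (51/(3554/39))²) = 1/(-26 + (51*(39/3554))²) = 1/(-26 + (1989/3554)²) = 1/(-26 + 3956121/12630916) = 1/(-324447695/12630916) = -12630916/324447695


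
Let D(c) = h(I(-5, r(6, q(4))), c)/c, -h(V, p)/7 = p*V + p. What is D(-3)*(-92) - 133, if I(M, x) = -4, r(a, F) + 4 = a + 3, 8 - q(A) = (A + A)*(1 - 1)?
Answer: -2065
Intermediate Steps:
q(A) = 8 (q(A) = 8 - (A + A)*(1 - 1) = 8 - 2*A*0 = 8 - 1*0 = 8 + 0 = 8)
r(a, F) = -1 + a (r(a, F) = -4 + (a + 3) = -4 + (3 + a) = -1 + a)
h(V, p) = -7*p - 7*V*p (h(V, p) = -7*(p*V + p) = -7*(V*p + p) = -7*(p + V*p) = -7*p - 7*V*p)
D(c) = 21 (D(c) = (-7*c*(1 - 4))/c = (-7*c*(-3))/c = (21*c)/c = 21)
D(-3)*(-92) - 133 = 21*(-92) - 133 = -1932 - 133 = -2065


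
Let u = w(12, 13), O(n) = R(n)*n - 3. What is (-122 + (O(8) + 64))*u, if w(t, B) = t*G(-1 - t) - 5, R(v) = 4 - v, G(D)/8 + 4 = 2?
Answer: 18321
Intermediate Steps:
G(D) = -16 (G(D) = -32 + 8*2 = -32 + 16 = -16)
w(t, B) = -5 - 16*t (w(t, B) = t*(-16) - 5 = -16*t - 5 = -5 - 16*t)
O(n) = -3 + n*(4 - n) (O(n) = (4 - n)*n - 3 = n*(4 - n) - 3 = -3 + n*(4 - n))
u = -197 (u = -5 - 16*12 = -5 - 192 = -197)
(-122 + (O(8) + 64))*u = (-122 + ((-3 - 1*8*(-4 + 8)) + 64))*(-197) = (-122 + ((-3 - 1*8*4) + 64))*(-197) = (-122 + ((-3 - 32) + 64))*(-197) = (-122 + (-35 + 64))*(-197) = (-122 + 29)*(-197) = -93*(-197) = 18321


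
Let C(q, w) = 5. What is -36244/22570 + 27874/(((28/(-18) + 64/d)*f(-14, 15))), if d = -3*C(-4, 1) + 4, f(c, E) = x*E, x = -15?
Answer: 312941249/20595125 ≈ 15.195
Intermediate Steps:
f(c, E) = -15*E
d = -11 (d = -3*5 + 4 = -15 + 4 = -11)
-36244/22570 + 27874/(((28/(-18) + 64/d)*f(-14, 15))) = -36244/22570 + 27874/(((28/(-18) + 64/(-11))*(-15*15))) = -36244*1/22570 + 27874/(((28*(-1/18) + 64*(-1/11))*(-225))) = -18122/11285 + 27874/(((-14/9 - 64/11)*(-225))) = -18122/11285 + 27874/((-730/99*(-225))) = -18122/11285 + 27874/(18250/11) = -18122/11285 + 27874*(11/18250) = -18122/11285 + 153307/9125 = 312941249/20595125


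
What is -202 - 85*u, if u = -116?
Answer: 9658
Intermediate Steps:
-202 - 85*u = -202 - 85*(-116) = -202 + 9860 = 9658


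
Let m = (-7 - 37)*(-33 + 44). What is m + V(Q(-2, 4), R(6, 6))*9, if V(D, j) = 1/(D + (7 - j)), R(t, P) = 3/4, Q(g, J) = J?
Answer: -19808/41 ≈ -483.12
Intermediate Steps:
m = -484 (m = -44*11 = -484)
R(t, P) = ¾ (R(t, P) = 3*(¼) = ¾)
V(D, j) = 1/(7 + D - j)
m + V(Q(-2, 4), R(6, 6))*9 = -484 + 9/(7 + 4 - 1*¾) = -484 + 9/(7 + 4 - ¾) = -484 + 9/(41/4) = -484 + (4/41)*9 = -484 + 36/41 = -19808/41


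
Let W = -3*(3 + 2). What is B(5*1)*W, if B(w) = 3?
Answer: -45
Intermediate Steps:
W = -15 (W = -3*5 = -15)
B(5*1)*W = 3*(-15) = -45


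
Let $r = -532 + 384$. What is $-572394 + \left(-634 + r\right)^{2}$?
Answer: $39130$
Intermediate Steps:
$r = -148$
$-572394 + \left(-634 + r\right)^{2} = -572394 + \left(-634 - 148\right)^{2} = -572394 + \left(-782\right)^{2} = -572394 + 611524 = 39130$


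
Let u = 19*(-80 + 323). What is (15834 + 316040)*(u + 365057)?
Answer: 122685189076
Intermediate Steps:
u = 4617 (u = 19*243 = 4617)
(15834 + 316040)*(u + 365057) = (15834 + 316040)*(4617 + 365057) = 331874*369674 = 122685189076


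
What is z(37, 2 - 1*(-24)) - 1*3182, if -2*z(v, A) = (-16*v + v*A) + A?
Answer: -3380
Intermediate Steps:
z(v, A) = 8*v - A/2 - A*v/2 (z(v, A) = -((-16*v + v*A) + A)/2 = -((-16*v + A*v) + A)/2 = -(A - 16*v + A*v)/2 = 8*v - A/2 - A*v/2)
z(37, 2 - 1*(-24)) - 1*3182 = (8*37 - (2 - 1*(-24))/2 - ½*(2 - 1*(-24))*37) - 1*3182 = (296 - (2 + 24)/2 - ½*(2 + 24)*37) - 3182 = (296 - ½*26 - ½*26*37) - 3182 = (296 - 13 - 481) - 3182 = -198 - 3182 = -3380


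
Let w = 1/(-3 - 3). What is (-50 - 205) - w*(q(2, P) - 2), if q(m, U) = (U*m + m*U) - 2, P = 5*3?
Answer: -737/3 ≈ -245.67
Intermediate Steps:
w = -⅙ (w = 1/(-6) = -⅙ ≈ -0.16667)
P = 15
q(m, U) = -2 + 2*U*m (q(m, U) = (U*m + U*m) - 2 = 2*U*m - 2 = -2 + 2*U*m)
(-50 - 205) - w*(q(2, P) - 2) = (-50 - 205) - (-1)*((-2 + 2*15*2) - 2)/6 = -255 - (-1)*((-2 + 60) - 2)/6 = -255 - (-1)*(58 - 2)/6 = -255 - (-1)*56/6 = -255 - 1*(-28/3) = -255 + 28/3 = -737/3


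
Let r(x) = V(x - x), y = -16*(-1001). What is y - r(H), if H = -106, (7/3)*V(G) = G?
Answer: 16016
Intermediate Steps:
V(G) = 3*G/7
y = 16016
r(x) = 0 (r(x) = 3*(x - x)/7 = (3/7)*0 = 0)
y - r(H) = 16016 - 1*0 = 16016 + 0 = 16016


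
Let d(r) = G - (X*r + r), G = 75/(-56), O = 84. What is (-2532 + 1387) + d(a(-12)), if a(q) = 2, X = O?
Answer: -73715/56 ≈ -1316.3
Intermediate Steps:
X = 84
G = -75/56 (G = 75*(-1/56) = -75/56 ≈ -1.3393)
d(r) = -75/56 - 85*r (d(r) = -75/56 - (84*r + r) = -75/56 - 85*r)
(-2532 + 1387) + d(a(-12)) = (-2532 + 1387) + (-75/56 - 85*2) = -1145 + (-75/56 - 170) = -1145 - 9595/56 = -73715/56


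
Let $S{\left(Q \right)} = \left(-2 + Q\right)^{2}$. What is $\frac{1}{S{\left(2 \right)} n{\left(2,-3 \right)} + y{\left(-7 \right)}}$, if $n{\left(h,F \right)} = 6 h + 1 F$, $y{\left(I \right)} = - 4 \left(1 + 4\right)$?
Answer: $- \frac{1}{20} \approx -0.05$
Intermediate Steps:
$y{\left(I \right)} = -20$ ($y{\left(I \right)} = \left(-4\right) 5 = -20$)
$n{\left(h,F \right)} = F + 6 h$ ($n{\left(h,F \right)} = 6 h + F = F + 6 h$)
$\frac{1}{S{\left(2 \right)} n{\left(2,-3 \right)} + y{\left(-7 \right)}} = \frac{1}{\left(-2 + 2\right)^{2} \left(-3 + 6 \cdot 2\right) - 20} = \frac{1}{0^{2} \left(-3 + 12\right) - 20} = \frac{1}{0 \cdot 9 - 20} = \frac{1}{0 - 20} = \frac{1}{-20} = - \frac{1}{20}$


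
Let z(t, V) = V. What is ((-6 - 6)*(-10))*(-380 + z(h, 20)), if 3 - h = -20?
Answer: -43200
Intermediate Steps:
h = 23 (h = 3 - 1*(-20) = 3 + 20 = 23)
((-6 - 6)*(-10))*(-380 + z(h, 20)) = ((-6 - 6)*(-10))*(-380 + 20) = -12*(-10)*(-360) = 120*(-360) = -43200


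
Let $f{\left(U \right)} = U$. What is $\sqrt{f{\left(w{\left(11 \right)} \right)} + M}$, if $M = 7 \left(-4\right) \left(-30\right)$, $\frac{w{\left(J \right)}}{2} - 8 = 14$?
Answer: $2 \sqrt{221} \approx 29.732$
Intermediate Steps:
$w{\left(J \right)} = 44$ ($w{\left(J \right)} = 16 + 2 \cdot 14 = 16 + 28 = 44$)
$M = 840$ ($M = \left(-28\right) \left(-30\right) = 840$)
$\sqrt{f{\left(w{\left(11 \right)} \right)} + M} = \sqrt{44 + 840} = \sqrt{884} = 2 \sqrt{221}$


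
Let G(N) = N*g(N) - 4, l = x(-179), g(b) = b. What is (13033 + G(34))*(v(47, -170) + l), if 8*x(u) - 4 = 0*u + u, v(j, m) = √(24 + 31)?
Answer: -2482375/8 + 14185*√55 ≈ -2.0510e+5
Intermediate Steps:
v(j, m) = √55
x(u) = ½ + u/8 (x(u) = ½ + (0*u + u)/8 = ½ + (0 + u)/8 = ½ + u/8)
l = -175/8 (l = ½ + (⅛)*(-179) = ½ - 179/8 = -175/8 ≈ -21.875)
G(N) = -4 + N² (G(N) = N*N - 4 = N² - 4 = -4 + N²)
(13033 + G(34))*(v(47, -170) + l) = (13033 + (-4 + 34²))*(√55 - 175/8) = (13033 + (-4 + 1156))*(-175/8 + √55) = (13033 + 1152)*(-175/8 + √55) = 14185*(-175/8 + √55) = -2482375/8 + 14185*√55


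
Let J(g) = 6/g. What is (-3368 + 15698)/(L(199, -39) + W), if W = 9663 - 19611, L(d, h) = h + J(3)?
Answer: -2466/1997 ≈ -1.2349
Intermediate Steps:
L(d, h) = 2 + h (L(d, h) = h + 6/3 = h + 6*(1/3) = h + 2 = 2 + h)
W = -9948
(-3368 + 15698)/(L(199, -39) + W) = (-3368 + 15698)/((2 - 39) - 9948) = 12330/(-37 - 9948) = 12330/(-9985) = 12330*(-1/9985) = -2466/1997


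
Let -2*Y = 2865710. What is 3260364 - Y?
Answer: 4693219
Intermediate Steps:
Y = -1432855 (Y = -½*2865710 = -1432855)
3260364 - Y = 3260364 - 1*(-1432855) = 3260364 + 1432855 = 4693219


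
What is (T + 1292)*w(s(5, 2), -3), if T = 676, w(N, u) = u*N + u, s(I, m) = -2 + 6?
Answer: -29520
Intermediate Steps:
s(I, m) = 4
w(N, u) = u + N*u (w(N, u) = N*u + u = u + N*u)
(T + 1292)*w(s(5, 2), -3) = (676 + 1292)*(-3*(1 + 4)) = 1968*(-3*5) = 1968*(-15) = -29520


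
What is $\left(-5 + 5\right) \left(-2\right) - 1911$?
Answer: $-1911$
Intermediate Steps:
$\left(-5 + 5\right) \left(-2\right) - 1911 = 0 \left(-2\right) - 1911 = 0 - 1911 = -1911$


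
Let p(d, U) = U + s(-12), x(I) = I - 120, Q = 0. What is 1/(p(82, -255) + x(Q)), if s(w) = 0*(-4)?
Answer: -1/375 ≈ -0.0026667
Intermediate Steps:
s(w) = 0
x(I) = -120 + I
p(d, U) = U (p(d, U) = U + 0 = U)
1/(p(82, -255) + x(Q)) = 1/(-255 + (-120 + 0)) = 1/(-255 - 120) = 1/(-375) = -1/375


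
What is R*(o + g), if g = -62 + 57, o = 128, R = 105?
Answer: 12915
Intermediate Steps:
g = -5
R*(o + g) = 105*(128 - 5) = 105*123 = 12915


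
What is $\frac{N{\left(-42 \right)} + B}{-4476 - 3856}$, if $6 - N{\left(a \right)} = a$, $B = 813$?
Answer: $- \frac{861}{8332} \approx -0.10334$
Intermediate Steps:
$N{\left(a \right)} = 6 - a$
$\frac{N{\left(-42 \right)} + B}{-4476 - 3856} = \frac{\left(6 - -42\right) + 813}{-4476 - 3856} = \frac{\left(6 + 42\right) + 813}{-8332} = \left(48 + 813\right) \left(- \frac{1}{8332}\right) = 861 \left(- \frac{1}{8332}\right) = - \frac{861}{8332}$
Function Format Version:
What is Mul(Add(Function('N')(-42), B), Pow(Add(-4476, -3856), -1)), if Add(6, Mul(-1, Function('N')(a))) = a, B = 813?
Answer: Rational(-861, 8332) ≈ -0.10334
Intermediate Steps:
Function('N')(a) = Add(6, Mul(-1, a))
Mul(Add(Function('N')(-42), B), Pow(Add(-4476, -3856), -1)) = Mul(Add(Add(6, Mul(-1, -42)), 813), Pow(Add(-4476, -3856), -1)) = Mul(Add(Add(6, 42), 813), Pow(-8332, -1)) = Mul(Add(48, 813), Rational(-1, 8332)) = Mul(861, Rational(-1, 8332)) = Rational(-861, 8332)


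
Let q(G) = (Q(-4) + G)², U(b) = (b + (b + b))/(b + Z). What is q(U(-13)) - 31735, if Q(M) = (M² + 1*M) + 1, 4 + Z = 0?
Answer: -9103815/289 ≈ -31501.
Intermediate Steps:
Z = -4 (Z = -4 + 0 = -4)
U(b) = 3*b/(-4 + b) (U(b) = (b + (b + b))/(b - 4) = (b + 2*b)/(-4 + b) = (3*b)/(-4 + b) = 3*b/(-4 + b))
Q(M) = 1 + M + M² (Q(M) = (M² + M) + 1 = (M + M²) + 1 = 1 + M + M²)
q(G) = (13 + G)² (q(G) = ((1 - 4 + (-4)²) + G)² = ((1 - 4 + 16) + G)² = (13 + G)²)
q(U(-13)) - 31735 = (13 + 3*(-13)/(-4 - 13))² - 31735 = (13 + 3*(-13)/(-17))² - 31735 = (13 + 3*(-13)*(-1/17))² - 31735 = (13 + 39/17)² - 31735 = (260/17)² - 31735 = 67600/289 - 31735 = -9103815/289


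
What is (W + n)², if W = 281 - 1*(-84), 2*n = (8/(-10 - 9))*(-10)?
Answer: 48650625/361 ≈ 1.3477e+5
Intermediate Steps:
n = 40/19 (n = ((8/(-10 - 9))*(-10))/2 = ((8/(-19))*(-10))/2 = (-1/19*8*(-10))/2 = (-8/19*(-10))/2 = (½)*(80/19) = 40/19 ≈ 2.1053)
W = 365 (W = 281 + 84 = 365)
(W + n)² = (365 + 40/19)² = (6975/19)² = 48650625/361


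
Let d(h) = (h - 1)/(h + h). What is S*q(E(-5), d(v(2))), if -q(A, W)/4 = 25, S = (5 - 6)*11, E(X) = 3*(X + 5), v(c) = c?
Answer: 1100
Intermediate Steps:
E(X) = 15 + 3*X (E(X) = 3*(5 + X) = 15 + 3*X)
S = -11 (S = -1*11 = -11)
d(h) = (-1 + h)/(2*h) (d(h) = (-1 + h)/((2*h)) = (-1 + h)*(1/(2*h)) = (-1 + h)/(2*h))
q(A, W) = -100 (q(A, W) = -4*25 = -100)
S*q(E(-5), d(v(2))) = -11*(-100) = 1100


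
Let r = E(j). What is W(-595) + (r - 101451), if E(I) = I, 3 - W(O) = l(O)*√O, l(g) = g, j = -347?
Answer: -101795 + 595*I*√595 ≈ -1.018e+5 + 14514.0*I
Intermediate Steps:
W(O) = 3 - O^(3/2) (W(O) = 3 - O*√O = 3 - O^(3/2))
r = -347
W(-595) + (r - 101451) = (3 - (-595)^(3/2)) + (-347 - 101451) = (3 - (-595)*I*√595) - 101798 = (3 + 595*I*√595) - 101798 = -101795 + 595*I*√595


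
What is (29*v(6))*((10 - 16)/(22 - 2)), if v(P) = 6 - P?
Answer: 0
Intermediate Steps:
(29*v(6))*((10 - 16)/(22 - 2)) = (29*(6 - 1*6))*((10 - 16)/(22 - 2)) = (29*(6 - 6))*(-6/20) = (29*0)*(-6*1/20) = 0*(-3/10) = 0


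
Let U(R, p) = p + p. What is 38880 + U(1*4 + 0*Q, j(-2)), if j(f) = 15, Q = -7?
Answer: 38910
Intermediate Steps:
U(R, p) = 2*p
38880 + U(1*4 + 0*Q, j(-2)) = 38880 + 2*15 = 38880 + 30 = 38910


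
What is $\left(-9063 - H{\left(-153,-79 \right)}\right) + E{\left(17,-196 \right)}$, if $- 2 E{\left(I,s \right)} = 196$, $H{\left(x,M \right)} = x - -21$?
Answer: $-9029$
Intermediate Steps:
$H{\left(x,M \right)} = 21 + x$ ($H{\left(x,M \right)} = x + 21 = 21 + x$)
$E{\left(I,s \right)} = -98$ ($E{\left(I,s \right)} = \left(- \frac{1}{2}\right) 196 = -98$)
$\left(-9063 - H{\left(-153,-79 \right)}\right) + E{\left(17,-196 \right)} = \left(-9063 - \left(21 - 153\right)\right) - 98 = \left(-9063 - -132\right) - 98 = \left(-9063 + 132\right) - 98 = -8931 - 98 = -9029$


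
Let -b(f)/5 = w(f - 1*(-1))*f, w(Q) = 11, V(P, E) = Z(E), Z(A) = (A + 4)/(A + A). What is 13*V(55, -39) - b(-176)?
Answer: -58045/6 ≈ -9674.2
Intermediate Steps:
Z(A) = (4 + A)/(2*A) (Z(A) = (4 + A)/((2*A)) = (4 + A)*(1/(2*A)) = (4 + A)/(2*A))
V(P, E) = (4 + E)/(2*E)
b(f) = -55*f
13*V(55, -39) - b(-176) = 13*((½)*(4 - 39)/(-39)) - (-55)*(-176) = 13*((½)*(-1/39)*(-35)) - 1*9680 = 13*(35/78) - 9680 = 35/6 - 9680 = -58045/6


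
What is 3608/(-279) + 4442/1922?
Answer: -91859/8649 ≈ -10.621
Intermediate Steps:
3608/(-279) + 4442/1922 = 3608*(-1/279) + 4442*(1/1922) = -3608/279 + 2221/961 = -91859/8649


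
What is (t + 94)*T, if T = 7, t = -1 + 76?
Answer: 1183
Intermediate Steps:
t = 75
(t + 94)*T = (75 + 94)*7 = 169*7 = 1183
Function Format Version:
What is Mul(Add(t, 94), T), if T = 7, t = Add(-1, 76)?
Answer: 1183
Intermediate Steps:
t = 75
Mul(Add(t, 94), T) = Mul(Add(75, 94), 7) = Mul(169, 7) = 1183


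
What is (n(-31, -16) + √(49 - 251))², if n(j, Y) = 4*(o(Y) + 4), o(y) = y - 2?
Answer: (56 - I*√202)² ≈ 2934.0 - 1591.8*I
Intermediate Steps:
o(y) = -2 + y
n(j, Y) = 8 + 4*Y (n(j, Y) = 4*((-2 + Y) + 4) = 4*(2 + Y) = 8 + 4*Y)
(n(-31, -16) + √(49 - 251))² = ((8 + 4*(-16)) + √(49 - 251))² = ((8 - 64) + √(-202))² = (-56 + I*√202)²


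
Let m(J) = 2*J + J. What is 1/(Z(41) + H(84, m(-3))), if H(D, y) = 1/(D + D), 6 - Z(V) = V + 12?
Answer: -168/7895 ≈ -0.021279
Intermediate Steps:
Z(V) = -6 - V (Z(V) = 6 - (V + 12) = 6 - (12 + V) = 6 + (-12 - V) = -6 - V)
m(J) = 3*J
H(D, y) = 1/(2*D)
1/(Z(41) + H(84, m(-3))) = 1/((-6 - 1*41) + (1/2)/84) = 1/((-6 - 41) + (1/2)*(1/84)) = 1/(-47 + 1/168) = 1/(-7895/168) = -168/7895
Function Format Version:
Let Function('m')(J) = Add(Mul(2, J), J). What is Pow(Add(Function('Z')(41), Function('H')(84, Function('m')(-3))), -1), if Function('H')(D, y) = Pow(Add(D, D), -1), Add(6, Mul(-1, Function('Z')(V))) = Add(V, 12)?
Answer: Rational(-168, 7895) ≈ -0.021279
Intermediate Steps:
Function('Z')(V) = Add(-6, Mul(-1, V)) (Function('Z')(V) = Add(6, Mul(-1, Add(V, 12))) = Add(6, Mul(-1, Add(12, V))) = Add(6, Add(-12, Mul(-1, V))) = Add(-6, Mul(-1, V)))
Function('m')(J) = Mul(3, J)
Function('H')(D, y) = Mul(Rational(1, 2), Pow(D, -1)) (Function('H')(D, y) = Pow(Mul(2, D), -1) = Mul(Rational(1, 2), Pow(D, -1)))
Pow(Add(Function('Z')(41), Function('H')(84, Function('m')(-3))), -1) = Pow(Add(Add(-6, Mul(-1, 41)), Mul(Rational(1, 2), Pow(84, -1))), -1) = Pow(Add(Add(-6, -41), Mul(Rational(1, 2), Rational(1, 84))), -1) = Pow(Add(-47, Rational(1, 168)), -1) = Pow(Rational(-7895, 168), -1) = Rational(-168, 7895)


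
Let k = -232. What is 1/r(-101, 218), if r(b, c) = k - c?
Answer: -1/450 ≈ -0.0022222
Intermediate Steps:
r(b, c) = -232 - c
1/r(-101, 218) = 1/(-232 - 1*218) = 1/(-232 - 218) = 1/(-450) = -1/450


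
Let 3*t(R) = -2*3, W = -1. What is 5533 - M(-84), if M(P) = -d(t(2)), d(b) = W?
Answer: 5532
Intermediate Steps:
t(R) = -2 (t(R) = (-2*3)/3 = (⅓)*(-6) = -2)
d(b) = -1
M(P) = 1 (M(P) = -1*(-1) = 1)
5533 - M(-84) = 5533 - 1*1 = 5533 - 1 = 5532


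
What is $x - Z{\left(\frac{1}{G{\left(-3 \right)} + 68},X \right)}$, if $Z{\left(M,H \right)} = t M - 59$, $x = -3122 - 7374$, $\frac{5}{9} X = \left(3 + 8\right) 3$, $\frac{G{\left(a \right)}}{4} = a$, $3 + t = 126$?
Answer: $- \frac{584595}{56} \approx -10439.0$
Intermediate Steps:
$t = 123$ ($t = -3 + 126 = 123$)
$G{\left(a \right)} = 4 a$
$X = \frac{297}{5}$ ($X = \frac{9 \left(3 + 8\right) 3}{5} = \frac{9 \cdot 11 \cdot 3}{5} = \frac{9}{5} \cdot 33 = \frac{297}{5} \approx 59.4$)
$x = -10496$
$Z{\left(M,H \right)} = -59 + 123 M$ ($Z{\left(M,H \right)} = 123 M - 59 = -59 + 123 M$)
$x - Z{\left(\frac{1}{G{\left(-3 \right)} + 68},X \right)} = -10496 - \left(-59 + \frac{123}{4 \left(-3\right) + 68}\right) = -10496 - \left(-59 + \frac{123}{-12 + 68}\right) = -10496 - \left(-59 + \frac{123}{56}\right) = -10496 - - \frac{3181}{56} = -10496 + \frac{3181}{56} = - \frac{584595}{56}$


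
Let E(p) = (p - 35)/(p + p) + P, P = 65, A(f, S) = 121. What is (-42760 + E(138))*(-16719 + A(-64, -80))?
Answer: 97793067383/138 ≈ 7.0864e+8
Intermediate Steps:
E(p) = 65 + (-35 + p)/(2*p) (E(p) = (p - 35)/(p + p) + 65 = (-35 + p)/((2*p)) + 65 = (-35 + p)*(1/(2*p)) + 65 = (-35 + p)/(2*p) + 65 = 65 + (-35 + p)/(2*p))
(-42760 + E(138))*(-16719 + A(-64, -80)) = (-42760 + (1/2)*(-35 + 131*138)/138)*(-16719 + 121) = (-42760 + (1/2)*(1/138)*(-35 + 18078))*(-16598) = (-42760 + (1/2)*(1/138)*18043)*(-16598) = (-42760 + 18043/276)*(-16598) = -11783717/276*(-16598) = 97793067383/138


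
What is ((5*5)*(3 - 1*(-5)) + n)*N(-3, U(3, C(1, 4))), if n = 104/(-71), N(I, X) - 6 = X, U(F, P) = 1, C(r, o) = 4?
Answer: 98672/71 ≈ 1389.7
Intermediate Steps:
N(I, X) = 6 + X
n = -104/71 (n = 104*(-1/71) = -104/71 ≈ -1.4648)
((5*5)*(3 - 1*(-5)) + n)*N(-3, U(3, C(1, 4))) = ((5*5)*(3 - 1*(-5)) - 104/71)*(6 + 1) = (25*(3 + 5) - 104/71)*7 = (25*8 - 104/71)*7 = (200 - 104/71)*7 = (14096/71)*7 = 98672/71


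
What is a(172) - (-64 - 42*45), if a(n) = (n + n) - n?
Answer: 2126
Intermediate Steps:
a(n) = n (a(n) = 2*n - n = n)
a(172) - (-64 - 42*45) = 172 - (-64 - 42*45) = 172 - (-64 - 1890) = 172 - 1*(-1954) = 172 + 1954 = 2126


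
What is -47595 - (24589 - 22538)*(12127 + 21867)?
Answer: -69769289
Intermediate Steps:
-47595 - (24589 - 22538)*(12127 + 21867) = -47595 - 2051*33994 = -47595 - 1*69721694 = -47595 - 69721694 = -69769289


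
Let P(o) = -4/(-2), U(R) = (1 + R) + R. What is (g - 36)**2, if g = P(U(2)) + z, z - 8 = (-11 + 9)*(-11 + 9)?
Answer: 484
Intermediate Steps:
U(R) = 1 + 2*R
z = 12 (z = 8 + (-11 + 9)*(-11 + 9) = 8 - 2*(-2) = 8 + 4 = 12)
P(o) = 2 (P(o) = -4*(-1/2) = 2)
g = 14 (g = 2 + 12 = 14)
(g - 36)**2 = (14 - 36)**2 = (-22)**2 = 484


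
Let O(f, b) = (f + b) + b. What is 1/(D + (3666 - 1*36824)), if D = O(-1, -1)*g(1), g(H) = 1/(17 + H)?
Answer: -6/198949 ≈ -3.0158e-5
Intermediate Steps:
O(f, b) = f + 2*b (O(f, b) = (b + f) + b = f + 2*b)
D = -⅙ (D = (-1 + 2*(-1))/(17 + 1) = (-1 - 2)/18 = -3*1/18 = -⅙ ≈ -0.16667)
1/(D + (3666 - 1*36824)) = 1/(-⅙ + (3666 - 1*36824)) = 1/(-⅙ + (3666 - 36824)) = 1/(-⅙ - 33158) = 1/(-198949/6) = -6/198949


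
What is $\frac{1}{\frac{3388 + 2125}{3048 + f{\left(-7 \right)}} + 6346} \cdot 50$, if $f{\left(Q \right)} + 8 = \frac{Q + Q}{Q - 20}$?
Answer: $\frac{164188}{20844695} \approx 0.0078767$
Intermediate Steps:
$f{\left(Q \right)} = -8 + \frac{2 Q}{-20 + Q}$ ($f{\left(Q \right)} = -8 + \frac{Q + Q}{Q - 20} = -8 + \frac{2 Q}{-20 + Q}$)
$\frac{1}{\frac{3388 + 2125}{3048 + f{\left(-7 \right)}} + 6346} \cdot 50 = \frac{1}{\frac{3388 + 2125}{3048 + \frac{2 \left(80 - -21\right)}{-20 - 7}} + 6346} \cdot 50 = \frac{1}{\frac{5513}{3048 + \frac{2 \left(80 + 21\right)}{-27}} + 6346} \cdot 50 = \frac{1}{\frac{5513}{3048 + 2 \left(- \frac{1}{27}\right) 101} + 6346} \cdot 50 = \frac{1}{\frac{5513}{3048 - \frac{202}{27}} + 6346} \cdot 50 = \frac{1}{\frac{5513}{\frac{82094}{27}} + 6346} \cdot 50 = \frac{1}{5513 \cdot \frac{27}{82094} + 6346} \cdot 50 = \frac{1}{\frac{148851}{82094} + 6346} \cdot 50 = \frac{1}{\frac{521117375}{82094}} \cdot 50 = \frac{82094}{521117375} \cdot 50 = \frac{164188}{20844695}$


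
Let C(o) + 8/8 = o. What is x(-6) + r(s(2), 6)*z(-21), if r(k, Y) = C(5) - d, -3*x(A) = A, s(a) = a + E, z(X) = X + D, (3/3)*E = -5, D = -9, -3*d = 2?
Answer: -138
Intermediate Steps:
d = -⅔ (d = -⅓*2 = -⅔ ≈ -0.66667)
E = -5
z(X) = -9 + X (z(X) = X - 9 = -9 + X)
C(o) = -1 + o
s(a) = -5 + a (s(a) = a - 5 = -5 + a)
x(A) = -A/3
r(k, Y) = 14/3 (r(k, Y) = (-1 + 5) - 1*(-⅔) = 4 + ⅔ = 14/3)
x(-6) + r(s(2), 6)*z(-21) = -⅓*(-6) + 14*(-9 - 21)/3 = 2 + (14/3)*(-30) = 2 - 140 = -138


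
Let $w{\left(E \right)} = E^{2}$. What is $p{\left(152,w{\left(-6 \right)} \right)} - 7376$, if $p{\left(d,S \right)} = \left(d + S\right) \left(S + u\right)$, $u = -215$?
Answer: $-41028$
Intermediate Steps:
$p{\left(d,S \right)} = \left(-215 + S\right) \left(S + d\right)$ ($p{\left(d,S \right)} = \left(d + S\right) \left(S - 215\right) = \left(S + d\right) \left(-215 + S\right) = \left(-215 + S\right) \left(S + d\right)$)
$p{\left(152,w{\left(-6 \right)} \right)} - 7376 = \left(\left(\left(-6\right)^{2}\right)^{2} - 215 \left(-6\right)^{2} - 32680 + \left(-6\right)^{2} \cdot 152\right) - 7376 = \left(36^{2} - 7740 - 32680 + 36 \cdot 152\right) - 7376 = \left(1296 - 7740 - 32680 + 5472\right) - 7376 = -33652 - 7376 = -41028$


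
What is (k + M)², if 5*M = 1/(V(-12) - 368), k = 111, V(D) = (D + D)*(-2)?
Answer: 31541404801/2560000 ≈ 12321.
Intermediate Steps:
V(D) = -4*D (V(D) = (2*D)*(-2) = -4*D)
M = -1/1600 (M = 1/(5*(-4*(-12) - 368)) = 1/(5*(48 - 368)) = (⅕)/(-320) = (⅕)*(-1/320) = -1/1600 ≈ -0.00062500)
(k + M)² = (111 - 1/1600)² = (177599/1600)² = 31541404801/2560000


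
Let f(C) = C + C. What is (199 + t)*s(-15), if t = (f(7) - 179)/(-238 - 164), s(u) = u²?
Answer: 6012225/134 ≈ 44867.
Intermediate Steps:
f(C) = 2*C
t = 55/134 (t = (2*7 - 179)/(-238 - 164) = (14 - 179)/(-402) = -165*(-1/402) = 55/134 ≈ 0.41045)
(199 + t)*s(-15) = (199 + 55/134)*(-15)² = (26721/134)*225 = 6012225/134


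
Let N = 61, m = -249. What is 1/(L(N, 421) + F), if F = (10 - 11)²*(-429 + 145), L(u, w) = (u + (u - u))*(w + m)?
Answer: 1/10208 ≈ 9.7962e-5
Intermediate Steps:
L(u, w) = u*(-249 + w) (L(u, w) = (u + (u - u))*(w - 249) = (u + 0)*(-249 + w) = u*(-249 + w))
F = -284 (F = (-1)²*(-284) = 1*(-284) = -284)
1/(L(N, 421) + F) = 1/(61*(-249 + 421) - 284) = 1/(61*172 - 284) = 1/(10492 - 284) = 1/10208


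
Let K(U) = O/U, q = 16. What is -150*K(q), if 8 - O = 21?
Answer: 975/8 ≈ 121.88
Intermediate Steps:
O = -13 (O = 8 - 1*21 = 8 - 21 = -13)
K(U) = -13/U
-150*K(q) = -(-1950)/16 = -150*(-13/16) = 975/8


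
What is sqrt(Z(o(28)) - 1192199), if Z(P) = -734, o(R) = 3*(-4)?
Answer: I*sqrt(1192933) ≈ 1092.2*I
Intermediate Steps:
o(R) = -12
sqrt(Z(o(28)) - 1192199) = sqrt(-734 - 1192199) = sqrt(-1192933) = I*sqrt(1192933)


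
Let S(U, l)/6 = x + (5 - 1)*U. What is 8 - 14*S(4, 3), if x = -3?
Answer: -1084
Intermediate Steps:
S(U, l) = -18 + 24*U (S(U, l) = 6*(-3 + (5 - 1)*U) = 6*(-3 + 4*U) = -18 + 24*U)
8 - 14*S(4, 3) = 8 - 14*(-18 + 24*4) = 8 - 14*(-18 + 96) = 8 - 14*78 = 8 - 1092 = -1084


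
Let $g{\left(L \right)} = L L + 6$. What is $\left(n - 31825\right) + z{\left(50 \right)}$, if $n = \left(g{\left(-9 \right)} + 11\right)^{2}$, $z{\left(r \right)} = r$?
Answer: $-22171$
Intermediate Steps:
$g{\left(L \right)} = 6 + L^{2}$ ($g{\left(L \right)} = L^{2} + 6 = 6 + L^{2}$)
$n = 9604$ ($n = \left(\left(6 + \left(-9\right)^{2}\right) + 11\right)^{2} = \left(\left(6 + 81\right) + 11\right)^{2} = \left(87 + 11\right)^{2} = 98^{2} = 9604$)
$\left(n - 31825\right) + z{\left(50 \right)} = \left(9604 - 31825\right) + 50 = -22221 + 50 = -22171$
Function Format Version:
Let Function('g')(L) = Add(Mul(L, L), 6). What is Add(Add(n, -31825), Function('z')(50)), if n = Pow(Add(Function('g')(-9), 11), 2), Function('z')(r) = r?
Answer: -22171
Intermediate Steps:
Function('g')(L) = Add(6, Pow(L, 2)) (Function('g')(L) = Add(Pow(L, 2), 6) = Add(6, Pow(L, 2)))
n = 9604 (n = Pow(Add(Add(6, Pow(-9, 2)), 11), 2) = Pow(Add(Add(6, 81), 11), 2) = Pow(Add(87, 11), 2) = Pow(98, 2) = 9604)
Add(Add(n, -31825), Function('z')(50)) = Add(Add(9604, -31825), 50) = Add(-22221, 50) = -22171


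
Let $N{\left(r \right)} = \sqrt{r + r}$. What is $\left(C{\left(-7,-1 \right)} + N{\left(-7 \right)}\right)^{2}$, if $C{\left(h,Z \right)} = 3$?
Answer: $\left(3 + i \sqrt{14}\right)^{2} \approx -5.0 + 22.45 i$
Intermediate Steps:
$N{\left(r \right)} = \sqrt{2} \sqrt{r}$ ($N{\left(r \right)} = \sqrt{2 r} = \sqrt{2} \sqrt{r}$)
$\left(C{\left(-7,-1 \right)} + N{\left(-7 \right)}\right)^{2} = \left(3 + \sqrt{2} \sqrt{-7}\right)^{2} = \left(3 + \sqrt{2} i \sqrt{7}\right)^{2} = \left(3 + i \sqrt{14}\right)^{2}$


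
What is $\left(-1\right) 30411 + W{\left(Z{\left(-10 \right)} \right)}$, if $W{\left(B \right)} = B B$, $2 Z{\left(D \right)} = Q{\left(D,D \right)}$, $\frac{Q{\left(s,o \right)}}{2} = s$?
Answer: $-30311$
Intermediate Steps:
$Q{\left(s,o \right)} = 2 s$
$Z{\left(D \right)} = D$ ($Z{\left(D \right)} = \frac{2 D}{2} = D$)
$W{\left(B \right)} = B^{2}$
$\left(-1\right) 30411 + W{\left(Z{\left(-10 \right)} \right)} = \left(-1\right) 30411 + \left(-10\right)^{2} = -30411 + 100 = -30311$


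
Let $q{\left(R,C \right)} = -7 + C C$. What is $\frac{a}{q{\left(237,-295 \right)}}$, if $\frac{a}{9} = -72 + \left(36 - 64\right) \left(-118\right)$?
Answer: $\frac{4848}{14503} \approx 0.33428$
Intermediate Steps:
$q{\left(R,C \right)} = -7 + C^{2}$
$a = 29088$ ($a = 9 \left(-72 + \left(36 - 64\right) \left(-118\right)\right) = 9 \left(-72 - -3304\right) = 9 \left(-72 + 3304\right) = 9 \cdot 3232 = 29088$)
$\frac{a}{q{\left(237,-295 \right)}} = \frac{29088}{-7 + \left(-295\right)^{2}} = \frac{29088}{-7 + 87025} = \frac{29088}{87018} = 29088 \cdot \frac{1}{87018} = \frac{4848}{14503}$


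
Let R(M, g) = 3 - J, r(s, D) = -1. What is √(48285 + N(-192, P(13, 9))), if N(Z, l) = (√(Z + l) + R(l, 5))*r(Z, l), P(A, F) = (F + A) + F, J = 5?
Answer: √(48287 - I*√161) ≈ 219.74 - 0.029*I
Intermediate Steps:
P(A, F) = A + 2*F (P(A, F) = (A + F) + F = A + 2*F)
R(M, g) = -2 (R(M, g) = 3 - 1*5 = 3 - 5 = -2)
N(Z, l) = 2 - √(Z + l) (N(Z, l) = (√(Z + l) - 2)*(-1) = (-2 + √(Z + l))*(-1) = 2 - √(Z + l))
√(48285 + N(-192, P(13, 9))) = √(48285 + (2 - √(-192 + (13 + 2*9)))) = √(48285 + (2 - √(-192 + (13 + 18)))) = √(48285 + (2 - √(-192 + 31))) = √(48285 + (2 - √(-161))) = √(48285 + (2 - I*√161)) = √(48287 - I*√161)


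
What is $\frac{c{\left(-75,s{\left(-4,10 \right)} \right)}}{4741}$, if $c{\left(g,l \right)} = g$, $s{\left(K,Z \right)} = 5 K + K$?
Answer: $- \frac{75}{4741} \approx -0.015819$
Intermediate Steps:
$s{\left(K,Z \right)} = 6 K$
$\frac{c{\left(-75,s{\left(-4,10 \right)} \right)}}{4741} = - \frac{75}{4741}$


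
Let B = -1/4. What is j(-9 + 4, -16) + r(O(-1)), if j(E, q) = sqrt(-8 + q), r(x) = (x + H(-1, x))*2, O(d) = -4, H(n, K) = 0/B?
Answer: -8 + 2*I*sqrt(6) ≈ -8.0 + 4.899*I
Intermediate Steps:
B = -1/4 (B = -1*1/4 = -1/4 ≈ -0.25000)
H(n, K) = 0 (H(n, K) = 0/(-1/4) = 0*(-4) = 0)
r(x) = 2*x (r(x) = (x + 0)*2 = x*2 = 2*x)
j(-9 + 4, -16) + r(O(-1)) = sqrt(-8 - 16) + 2*(-4) = sqrt(-24) - 8 = 2*I*sqrt(6) - 8 = -8 + 2*I*sqrt(6)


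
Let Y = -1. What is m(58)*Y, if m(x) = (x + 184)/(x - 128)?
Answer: 121/35 ≈ 3.4571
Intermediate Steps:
m(x) = (184 + x)/(-128 + x)
m(58)*Y = ((184 + 58)/(-128 + 58))*(-1) = (242/(-70))*(-1) = -1/70*242*(-1) = -121/35*(-1) = 121/35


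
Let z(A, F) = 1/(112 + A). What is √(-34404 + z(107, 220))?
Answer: 5*I*√66002001/219 ≈ 185.48*I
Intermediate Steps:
√(-34404 + z(107, 220)) = √(-34404 + 1/(112 + 107)) = √(-34404 + 1/219) = √(-7534475/219) = 5*I*√66002001/219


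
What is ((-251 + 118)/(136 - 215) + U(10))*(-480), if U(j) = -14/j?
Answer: -10752/79 ≈ -136.10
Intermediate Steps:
((-251 + 118)/(136 - 215) + U(10))*(-480) = ((-251 + 118)/(136 - 215) - 14/10)*(-480) = (-133/(-79) - 14*⅒)*(-480) = (-133*(-1/79) - 7/5)*(-480) = (133/79 - 7/5)*(-480) = (112/395)*(-480) = -10752/79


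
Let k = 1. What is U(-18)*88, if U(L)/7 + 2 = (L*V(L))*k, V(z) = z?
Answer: 198352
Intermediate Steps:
U(L) = -14 + 7*L² (U(L) = -14 + 7*((L*L)*1) = -14 + 7*(L²*1) = -14 + 7*L²)
U(-18)*88 = (-14 + 7*(-18)²)*88 = (-14 + 7*324)*88 = (-14 + 2268)*88 = 2254*88 = 198352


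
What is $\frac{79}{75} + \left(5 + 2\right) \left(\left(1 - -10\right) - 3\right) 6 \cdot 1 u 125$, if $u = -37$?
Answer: $- \frac{116549921}{75} \approx -1.554 \cdot 10^{6}$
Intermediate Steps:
$\frac{79}{75} + \left(5 + 2\right) \left(\left(1 - -10\right) - 3\right) 6 \cdot 1 u 125 = \frac{79}{75} + \left(5 + 2\right) \left(\left(1 - -10\right) - 3\right) 6 \cdot 1 \left(-37\right) 125 = 79 \cdot \frac{1}{75} + 7 \left(\left(1 + 10\right) - 3\right) 6 \cdot 1 \left(-37\right) 125 = \frac{79}{75} + 7 \left(11 - 3\right) 6 \cdot 1 \left(-37\right) 125 = \frac{79}{75} + 7 \cdot 8 \cdot 6 \cdot 1 \left(-37\right) 125 = \frac{79}{75} + 56 \cdot 6 \cdot 1 \left(-37\right) 125 = \frac{79}{75} + 336 \cdot 1 \left(-37\right) 125 = \frac{79}{75} + 336 \left(-37\right) 125 = \frac{79}{75} - 1554000 = - \frac{116549921}{75}$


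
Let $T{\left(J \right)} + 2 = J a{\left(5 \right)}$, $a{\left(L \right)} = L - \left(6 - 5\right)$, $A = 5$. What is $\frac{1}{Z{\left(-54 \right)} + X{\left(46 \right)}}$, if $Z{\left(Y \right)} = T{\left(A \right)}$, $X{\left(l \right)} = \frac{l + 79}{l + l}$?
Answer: $\frac{92}{1781} \approx 0.051656$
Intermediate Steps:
$a{\left(L \right)} = -1 + L$ ($a{\left(L \right)} = L - 1 = -1 + L$)
$T{\left(J \right)} = -2 + 4 J$ ($T{\left(J \right)} = -2 + J \left(-1 + 5\right) = -2 + J 4 = -2 + 4 J$)
$X{\left(l \right)} = \frac{79 + l}{2 l}$
$Z{\left(Y \right)} = 18$ ($Z{\left(Y \right)} = -2 + 4 \cdot 5 = -2 + 20 = 18$)
$\frac{1}{Z{\left(-54 \right)} + X{\left(46 \right)}} = \frac{1}{18 + \frac{79 + 46}{2 \cdot 46}} = \frac{1}{18 + \frac{1}{2} \cdot \frac{1}{46} \cdot 125} = \frac{1}{18 + \frac{125}{92}} = \frac{1}{\frac{1781}{92}} = \frac{92}{1781}$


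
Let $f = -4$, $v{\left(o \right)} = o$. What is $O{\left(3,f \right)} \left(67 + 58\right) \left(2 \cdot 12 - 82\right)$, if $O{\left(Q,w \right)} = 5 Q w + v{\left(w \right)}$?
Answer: $464000$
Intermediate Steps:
$O{\left(Q,w \right)} = w + 5 Q w$ ($O{\left(Q,w \right)} = 5 Q w + w = w + 5 Q w$)
$O{\left(3,f \right)} \left(67 + 58\right) \left(2 \cdot 12 - 82\right) = - 4 \left(1 + 5 \cdot 3\right) \left(67 + 58\right) \left(2 \cdot 12 - 82\right) = - 4 \left(1 + 15\right) 125 \left(24 - 82\right) = \left(-4\right) 16 \cdot 125 \left(-58\right) = \left(-64\right) \left(-7250\right) = 464000$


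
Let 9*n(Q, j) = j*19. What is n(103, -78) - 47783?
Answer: -143843/3 ≈ -47948.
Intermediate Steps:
n(Q, j) = 19*j/9 (n(Q, j) = (j*19)/9 = (19*j)/9 = 19*j/9)
n(103, -78) - 47783 = (19/9)*(-78) - 47783 = -494/3 - 47783 = -143843/3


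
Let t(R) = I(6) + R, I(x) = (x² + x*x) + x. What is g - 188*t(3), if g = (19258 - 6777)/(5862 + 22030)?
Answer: -424726895/27892 ≈ -15228.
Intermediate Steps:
g = 12481/27892 ≈ 0.44748
I(x) = x + 2*x² (I(x) = (x² + x²) + x = 2*x² + x = x + 2*x²)
t(R) = 78 + R (t(R) = 6*(1 + 2*6) + R = 6*(1 + 12) + R = 6*13 + R = 78 + R)
g - 188*t(3) = 12481/27892 - 188*(78 + 3) = 12481/27892 - 188*81 = 12481/27892 - 15228 = -424726895/27892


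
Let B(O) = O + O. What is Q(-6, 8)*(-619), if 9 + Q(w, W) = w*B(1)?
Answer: 12999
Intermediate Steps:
B(O) = 2*O
Q(w, W) = -9 + 2*w (Q(w, W) = -9 + w*(2*1) = -9 + w*2 = -9 + 2*w)
Q(-6, 8)*(-619) = (-9 + 2*(-6))*(-619) = (-9 - 12)*(-619) = -21*(-619) = 12999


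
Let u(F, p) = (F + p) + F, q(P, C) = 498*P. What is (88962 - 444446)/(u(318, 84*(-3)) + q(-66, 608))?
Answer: 88871/8121 ≈ 10.943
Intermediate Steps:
u(F, p) = p + 2*F
(88962 - 444446)/(u(318, 84*(-3)) + q(-66, 608)) = (88962 - 444446)/((84*(-3) + 2*318) + 498*(-66)) = -355484/((-252 + 636) - 32868) = -355484/(384 - 32868) = -355484/(-32484) = -355484*(-1/32484) = 88871/8121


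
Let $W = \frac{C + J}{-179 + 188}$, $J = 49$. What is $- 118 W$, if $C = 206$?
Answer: $- \frac{10030}{3} \approx -3343.3$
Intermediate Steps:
$W = \frac{85}{3}$ ($W = \frac{206 + 49}{-179 + 188} = \frac{255}{9} = 255 \cdot \frac{1}{9} = \frac{85}{3} \approx 28.333$)
$- 118 W = \left(-118\right) \frac{85}{3} = - \frac{10030}{3}$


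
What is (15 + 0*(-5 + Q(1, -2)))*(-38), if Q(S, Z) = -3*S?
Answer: -570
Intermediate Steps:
(15 + 0*(-5 + Q(1, -2)))*(-38) = (15 + 0*(-5 - 3*1))*(-38) = (15 + 0*(-5 - 3))*(-38) = (15 + 0*(-8))*(-38) = (15 + 0)*(-38) = 15*(-38) = -570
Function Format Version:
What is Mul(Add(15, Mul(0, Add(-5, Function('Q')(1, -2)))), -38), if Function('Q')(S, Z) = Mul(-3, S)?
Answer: -570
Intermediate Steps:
Mul(Add(15, Mul(0, Add(-5, Function('Q')(1, -2)))), -38) = Mul(Add(15, Mul(0, Add(-5, Mul(-3, 1)))), -38) = Mul(Add(15, Mul(0, Add(-5, -3))), -38) = Mul(Add(15, Mul(0, -8)), -38) = Mul(Add(15, 0), -38) = Mul(15, -38) = -570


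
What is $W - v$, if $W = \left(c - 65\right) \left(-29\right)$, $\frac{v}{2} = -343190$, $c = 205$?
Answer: $682320$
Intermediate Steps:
$v = -686380$ ($v = 2 \left(-343190\right) = -686380$)
$W = -4060$ ($W = \left(205 - 65\right) \left(-29\right) = 140 \left(-29\right) = -4060$)
$W - v = -4060 - -686380 = -4060 + 686380 = 682320$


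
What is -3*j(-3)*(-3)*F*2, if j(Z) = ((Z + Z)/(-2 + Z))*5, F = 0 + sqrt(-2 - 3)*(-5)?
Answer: -540*I*sqrt(5) ≈ -1207.5*I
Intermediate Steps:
F = -5*I*sqrt(5) (F = 0 + sqrt(-5)*(-5) = 0 + (I*sqrt(5))*(-5) = 0 - 5*I*sqrt(5) = -5*I*sqrt(5) ≈ -11.18*I)
j(Z) = 10*Z/(-2 + Z) (j(Z) = ((2*Z)/(-2 + Z))*5 = (2*Z/(-2 + Z))*5 = 10*Z/(-2 + Z))
-3*j(-3)*(-3)*F*2 = -3*(10*(-3)/(-2 - 3))*(-3)*(-5*I*sqrt(5))*2 = -3*(10*(-3)/(-5))*(-3)*(-5*I*sqrt(5))*2 = -3*(10*(-3)*(-1/5))*(-3)*(-5*I*sqrt(5))*2 = -3*6*(-3)*(-5*I*sqrt(5))*2 = -(-54)*(-5*I*sqrt(5))*2 = -270*I*sqrt(5)*2 = -540*I*sqrt(5)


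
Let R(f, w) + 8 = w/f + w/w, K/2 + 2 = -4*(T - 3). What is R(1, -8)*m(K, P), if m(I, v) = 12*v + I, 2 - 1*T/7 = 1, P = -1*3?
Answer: 1080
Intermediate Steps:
P = -3
T = 7 (T = 14 - 7*1 = 14 - 7 = 7)
K = -36 (K = -4 + 2*(-4*(7 - 3)) = -4 + 2*(-4*4) = -4 + 2*(-16) = -4 - 32 = -36)
m(I, v) = I + 12*v
R(f, w) = -7 + w/f (R(f, w) = -8 + (w/f + w/w) = -8 + (w/f + 1) = -8 + (1 + w/f) = -7 + w/f)
R(1, -8)*m(K, P) = (-7 - 8/1)*(-36 + 12*(-3)) = (-7 - 8*1)*(-36 - 36) = (-7 - 8)*(-72) = -15*(-72) = 1080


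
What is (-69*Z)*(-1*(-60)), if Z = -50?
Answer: 207000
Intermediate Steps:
(-69*Z)*(-1*(-60)) = (-69*(-50))*(-1*(-60)) = 3450*60 = 207000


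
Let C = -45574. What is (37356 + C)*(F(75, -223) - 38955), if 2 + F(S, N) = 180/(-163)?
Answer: 52185705278/163 ≈ 3.2016e+8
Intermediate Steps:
F(S, N) = -506/163 (F(S, N) = -2 + 180/(-163) = -2 + 180*(-1/163) = -2 - 180/163 = -506/163)
(37356 + C)*(F(75, -223) - 38955) = (37356 - 45574)*(-506/163 - 38955) = -8218*(-6350171/163) = 52185705278/163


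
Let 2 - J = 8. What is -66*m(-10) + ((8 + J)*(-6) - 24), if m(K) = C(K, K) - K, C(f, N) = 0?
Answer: -696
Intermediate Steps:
J = -6 (J = 2 - 1*8 = 2 - 8 = -6)
m(K) = -K (m(K) = 0 - K = -K)
-66*m(-10) + ((8 + J)*(-6) - 24) = -(-66)*(-10) + ((8 - 6)*(-6) - 24) = -66*10 + (2*(-6) - 24) = -660 + (-12 - 24) = -660 - 36 = -696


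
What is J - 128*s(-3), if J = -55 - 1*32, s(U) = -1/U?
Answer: -389/3 ≈ -129.67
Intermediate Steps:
J = -87 (J = -55 - 32 = -87)
J - 128*s(-3) = -87 - (-128)/(-3) = -87 - (-128)*(-1)/3 = -87 - 128*⅓ = -87 - 128/3 = -389/3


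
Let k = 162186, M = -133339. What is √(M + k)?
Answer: √28847 ≈ 169.84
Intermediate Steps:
√(M + k) = √(-133339 + 162186) = √28847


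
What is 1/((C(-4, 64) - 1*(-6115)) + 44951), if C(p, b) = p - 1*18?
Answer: 1/51044 ≈ 1.9591e-5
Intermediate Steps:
C(p, b) = -18 + p (C(p, b) = p - 18 = -18 + p)
1/((C(-4, 64) - 1*(-6115)) + 44951) = 1/(((-18 - 4) - 1*(-6115)) + 44951) = 1/((-22 + 6115) + 44951) = 1/(6093 + 44951) = 1/51044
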